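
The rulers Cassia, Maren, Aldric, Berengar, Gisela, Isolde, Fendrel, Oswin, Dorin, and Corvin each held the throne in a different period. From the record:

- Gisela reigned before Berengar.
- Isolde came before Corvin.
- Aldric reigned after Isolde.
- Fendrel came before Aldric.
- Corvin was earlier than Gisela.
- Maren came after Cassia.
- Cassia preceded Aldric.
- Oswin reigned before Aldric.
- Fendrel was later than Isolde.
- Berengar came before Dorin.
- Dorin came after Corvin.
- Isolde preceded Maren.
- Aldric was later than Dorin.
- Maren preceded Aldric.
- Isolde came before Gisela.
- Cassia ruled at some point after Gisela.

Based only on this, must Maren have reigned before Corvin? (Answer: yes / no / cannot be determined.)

no

Tracing the constraints gives Corvin → Gisela → Cassia → Maren, so Corvin must come before Maren.
That means Maren cannot be before Corvin.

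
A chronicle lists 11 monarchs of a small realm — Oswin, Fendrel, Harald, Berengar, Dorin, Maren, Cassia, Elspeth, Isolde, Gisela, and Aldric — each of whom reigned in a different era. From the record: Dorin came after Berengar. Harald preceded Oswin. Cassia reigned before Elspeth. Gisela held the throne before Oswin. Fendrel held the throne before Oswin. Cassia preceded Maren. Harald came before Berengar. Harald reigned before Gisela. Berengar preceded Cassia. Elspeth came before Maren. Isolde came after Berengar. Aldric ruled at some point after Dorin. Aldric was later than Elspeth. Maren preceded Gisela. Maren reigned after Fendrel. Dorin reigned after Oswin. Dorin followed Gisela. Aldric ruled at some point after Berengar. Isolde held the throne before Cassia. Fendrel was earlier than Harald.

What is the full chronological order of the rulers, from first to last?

The constraints fix every adjacent pair, so only one ordering works:
Fendrel → Harald → Berengar → Isolde → Cassia → Elspeth → Maren → Gisela → Oswin → Dorin → Aldric.

Fendrel, Harald, Berengar, Isolde, Cassia, Elspeth, Maren, Gisela, Oswin, Dorin, Aldric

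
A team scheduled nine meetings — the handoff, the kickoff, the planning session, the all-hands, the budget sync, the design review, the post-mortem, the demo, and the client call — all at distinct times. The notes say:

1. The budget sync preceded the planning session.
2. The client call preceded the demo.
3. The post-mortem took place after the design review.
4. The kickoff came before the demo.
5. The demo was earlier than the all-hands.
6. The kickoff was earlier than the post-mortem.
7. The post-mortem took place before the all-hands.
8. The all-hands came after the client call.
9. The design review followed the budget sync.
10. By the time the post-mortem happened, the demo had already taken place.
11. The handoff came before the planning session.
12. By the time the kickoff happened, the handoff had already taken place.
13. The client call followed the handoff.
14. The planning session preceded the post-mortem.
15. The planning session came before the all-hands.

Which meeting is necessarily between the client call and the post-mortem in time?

the demo

Tracing the constraints gives the client call → the demo → the post-mortem, so the demo sits after the client call and before the post-mortem.
No other meeting is forced both after the client call and before the post-mortem.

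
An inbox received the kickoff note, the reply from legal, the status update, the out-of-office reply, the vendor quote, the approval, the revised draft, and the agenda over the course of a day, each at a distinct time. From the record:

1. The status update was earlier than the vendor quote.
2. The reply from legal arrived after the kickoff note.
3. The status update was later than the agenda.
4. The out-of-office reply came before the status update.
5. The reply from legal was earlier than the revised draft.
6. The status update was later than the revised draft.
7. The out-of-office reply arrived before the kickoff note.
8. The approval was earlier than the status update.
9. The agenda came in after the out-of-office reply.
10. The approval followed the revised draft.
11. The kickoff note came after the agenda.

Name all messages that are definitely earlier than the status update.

the agenda, the approval, the kickoff note, the out-of-office reply, the reply from legal, the revised draft

Directly stated before the status update: the agenda, the approval, the out-of-office reply, and the revised draft.
The kickoff note reaches the status update via the kickoff note → the reply from legal → the revised draft → the status update.
The reply from legal reaches the status update via the reply from legal → the revised draft → the status update.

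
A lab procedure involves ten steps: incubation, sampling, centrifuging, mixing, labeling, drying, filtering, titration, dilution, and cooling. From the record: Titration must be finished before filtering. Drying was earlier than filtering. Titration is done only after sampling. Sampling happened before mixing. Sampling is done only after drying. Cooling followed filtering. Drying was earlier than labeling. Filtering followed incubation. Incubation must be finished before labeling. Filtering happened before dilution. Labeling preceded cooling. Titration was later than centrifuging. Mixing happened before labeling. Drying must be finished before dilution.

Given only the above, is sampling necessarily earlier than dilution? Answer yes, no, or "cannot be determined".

yes

Chain the constraints: sampling → titration → filtering → dilution. Each link is directly stated, so sampling comes before dilution.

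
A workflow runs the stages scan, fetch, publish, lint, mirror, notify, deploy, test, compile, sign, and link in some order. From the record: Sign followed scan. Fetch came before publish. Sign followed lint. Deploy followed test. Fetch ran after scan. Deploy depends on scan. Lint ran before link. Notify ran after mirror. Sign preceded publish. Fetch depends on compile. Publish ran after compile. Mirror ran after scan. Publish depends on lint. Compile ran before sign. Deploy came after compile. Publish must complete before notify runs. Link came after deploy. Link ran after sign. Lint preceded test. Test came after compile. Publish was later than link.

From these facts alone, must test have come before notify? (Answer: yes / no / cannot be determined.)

yes

Chain the constraints: test → deploy → link → publish → notify. Each link is directly stated, so test comes before notify.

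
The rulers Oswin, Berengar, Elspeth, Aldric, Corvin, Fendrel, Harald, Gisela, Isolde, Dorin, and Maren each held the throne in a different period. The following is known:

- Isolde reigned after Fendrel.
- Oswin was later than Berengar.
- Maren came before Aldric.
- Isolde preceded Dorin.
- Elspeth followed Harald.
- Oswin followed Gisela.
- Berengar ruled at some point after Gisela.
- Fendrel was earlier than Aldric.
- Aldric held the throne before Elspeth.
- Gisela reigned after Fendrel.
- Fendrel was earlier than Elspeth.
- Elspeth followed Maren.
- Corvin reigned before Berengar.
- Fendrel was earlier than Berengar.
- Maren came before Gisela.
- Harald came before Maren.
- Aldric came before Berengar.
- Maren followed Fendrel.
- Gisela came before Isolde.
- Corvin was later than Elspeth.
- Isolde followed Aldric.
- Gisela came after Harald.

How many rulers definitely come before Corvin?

Directly stated before Corvin: Elspeth.
Aldric reaches Corvin via Aldric → Elspeth → Corvin.
Fendrel reaches Corvin via Fendrel → Elspeth → Corvin.
Harald reaches Corvin via Harald → Elspeth → Corvin.
Likewise Maren reaches Corvin by chaining the stated constraints.
That's Aldric, Elspeth, Fendrel, Harald, and Maren — 5 in all.

5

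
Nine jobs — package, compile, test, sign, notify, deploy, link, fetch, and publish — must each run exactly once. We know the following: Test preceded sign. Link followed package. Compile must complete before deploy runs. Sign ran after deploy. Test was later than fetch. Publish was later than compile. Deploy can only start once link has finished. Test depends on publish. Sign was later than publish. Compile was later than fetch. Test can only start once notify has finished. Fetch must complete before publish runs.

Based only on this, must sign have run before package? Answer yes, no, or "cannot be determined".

no

Tracing the constraints gives package → link → deploy → sign, so package must come before sign.
That means sign cannot be before package.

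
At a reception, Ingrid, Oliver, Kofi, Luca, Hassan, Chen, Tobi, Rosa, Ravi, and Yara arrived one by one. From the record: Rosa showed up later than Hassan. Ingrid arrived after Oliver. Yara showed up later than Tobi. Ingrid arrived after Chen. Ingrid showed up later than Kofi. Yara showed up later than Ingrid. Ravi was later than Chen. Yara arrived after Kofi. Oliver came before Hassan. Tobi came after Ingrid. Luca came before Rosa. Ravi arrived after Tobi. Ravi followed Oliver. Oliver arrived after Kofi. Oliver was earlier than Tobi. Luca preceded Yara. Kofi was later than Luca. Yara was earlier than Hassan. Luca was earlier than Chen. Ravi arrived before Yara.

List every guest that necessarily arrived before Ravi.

Directly stated before Ravi: Chen, Oliver, and Tobi.
Ingrid reaches Ravi via Ingrid → Tobi → Ravi.
Kofi reaches Ravi via Kofi → Oliver → Ravi.
Luca reaches Ravi via Luca → Chen → Ravi.
No chain forces Hassan (or any of the others) ahead of Ravi.

Chen, Ingrid, Kofi, Luca, Oliver, Tobi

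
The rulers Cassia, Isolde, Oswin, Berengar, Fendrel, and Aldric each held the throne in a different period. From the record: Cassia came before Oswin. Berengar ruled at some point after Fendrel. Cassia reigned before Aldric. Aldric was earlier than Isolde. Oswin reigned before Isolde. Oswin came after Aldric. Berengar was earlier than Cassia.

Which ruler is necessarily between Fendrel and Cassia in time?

Tracing the constraints gives Fendrel → Berengar → Cassia, so Berengar sits after Fendrel and before Cassia.
No other ruler is forced both after Fendrel and before Cassia.

Berengar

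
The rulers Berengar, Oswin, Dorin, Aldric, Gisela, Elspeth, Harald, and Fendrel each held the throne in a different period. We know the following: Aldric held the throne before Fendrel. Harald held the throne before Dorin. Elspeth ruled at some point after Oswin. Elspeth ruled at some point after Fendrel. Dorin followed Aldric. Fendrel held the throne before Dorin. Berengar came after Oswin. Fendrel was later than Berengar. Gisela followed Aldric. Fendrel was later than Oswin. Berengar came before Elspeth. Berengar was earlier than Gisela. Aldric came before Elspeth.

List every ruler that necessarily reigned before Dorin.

Aldric, Berengar, Fendrel, Harald, Oswin

Directly stated before Dorin: Aldric, Fendrel, and Harald.
Berengar reaches Dorin via Berengar → Fendrel → Dorin.
Oswin reaches Dorin via Oswin → Fendrel → Dorin.
No chain forces Gisela (or any of the others) ahead of Dorin.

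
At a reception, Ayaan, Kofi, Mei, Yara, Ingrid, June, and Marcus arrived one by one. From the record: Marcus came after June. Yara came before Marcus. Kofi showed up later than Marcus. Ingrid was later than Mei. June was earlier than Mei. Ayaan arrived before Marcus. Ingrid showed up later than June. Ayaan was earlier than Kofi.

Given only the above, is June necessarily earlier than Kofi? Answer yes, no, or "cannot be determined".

Chain the constraints: June → Marcus → Kofi. Each link is directly stated, so June comes before Kofi.

yes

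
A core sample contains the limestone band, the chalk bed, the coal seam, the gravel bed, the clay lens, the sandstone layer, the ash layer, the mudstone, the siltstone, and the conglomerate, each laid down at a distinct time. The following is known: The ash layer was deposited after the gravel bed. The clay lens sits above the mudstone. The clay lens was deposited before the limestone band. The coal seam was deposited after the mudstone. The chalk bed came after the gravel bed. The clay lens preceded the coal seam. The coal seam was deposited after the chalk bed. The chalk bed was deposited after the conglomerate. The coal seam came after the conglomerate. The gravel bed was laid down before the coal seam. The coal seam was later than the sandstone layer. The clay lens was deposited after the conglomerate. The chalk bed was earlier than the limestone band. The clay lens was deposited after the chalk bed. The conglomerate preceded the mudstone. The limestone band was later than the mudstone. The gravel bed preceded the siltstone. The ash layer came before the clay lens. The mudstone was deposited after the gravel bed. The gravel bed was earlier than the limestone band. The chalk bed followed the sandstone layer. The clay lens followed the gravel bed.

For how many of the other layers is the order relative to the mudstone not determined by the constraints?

Forced before the mudstone: the conglomerate and the gravel bed; forced after the mudstone: the clay lens, the coal seam, and the limestone band.
That leaves the ash layer, the chalk bed, the sandstone layer, and the siltstone with no forced order relative to the mudstone — 4.

4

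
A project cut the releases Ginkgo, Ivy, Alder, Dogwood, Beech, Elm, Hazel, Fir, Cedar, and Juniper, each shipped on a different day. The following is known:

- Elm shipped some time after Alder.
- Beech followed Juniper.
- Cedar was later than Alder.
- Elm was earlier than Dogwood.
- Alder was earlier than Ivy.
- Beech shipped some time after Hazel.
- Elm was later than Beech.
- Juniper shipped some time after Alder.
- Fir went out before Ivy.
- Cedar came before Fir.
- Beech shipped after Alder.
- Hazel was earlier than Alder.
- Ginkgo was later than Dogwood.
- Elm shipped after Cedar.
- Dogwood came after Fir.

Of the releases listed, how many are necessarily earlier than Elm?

5

Directly stated before Elm: Alder, Beech, and Cedar.
Hazel reaches Elm via Hazel → Alder → Elm.
Juniper reaches Elm via Juniper → Beech → Elm.
No chain forces Dogwood (or any of the others) ahead of Elm.
That's Alder, Beech, Cedar, Hazel, and Juniper — 5 in all.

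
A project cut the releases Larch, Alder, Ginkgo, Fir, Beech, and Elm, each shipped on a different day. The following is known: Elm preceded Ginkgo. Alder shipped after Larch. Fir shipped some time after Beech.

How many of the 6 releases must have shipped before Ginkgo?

Directly stated before Ginkgo: Elm.
That's Elm — 1 in all.

1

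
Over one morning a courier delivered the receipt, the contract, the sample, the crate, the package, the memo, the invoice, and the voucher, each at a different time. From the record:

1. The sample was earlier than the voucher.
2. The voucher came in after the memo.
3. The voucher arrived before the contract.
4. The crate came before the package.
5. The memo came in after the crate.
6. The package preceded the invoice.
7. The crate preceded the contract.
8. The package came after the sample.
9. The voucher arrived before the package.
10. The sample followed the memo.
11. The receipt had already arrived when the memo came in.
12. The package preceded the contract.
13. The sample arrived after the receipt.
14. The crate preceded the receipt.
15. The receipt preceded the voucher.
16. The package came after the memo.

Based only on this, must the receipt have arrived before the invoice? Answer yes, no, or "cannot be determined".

yes

Chain the constraints: the receipt → the memo → the package → the invoice. Each link is directly stated, so the receipt comes before the invoice.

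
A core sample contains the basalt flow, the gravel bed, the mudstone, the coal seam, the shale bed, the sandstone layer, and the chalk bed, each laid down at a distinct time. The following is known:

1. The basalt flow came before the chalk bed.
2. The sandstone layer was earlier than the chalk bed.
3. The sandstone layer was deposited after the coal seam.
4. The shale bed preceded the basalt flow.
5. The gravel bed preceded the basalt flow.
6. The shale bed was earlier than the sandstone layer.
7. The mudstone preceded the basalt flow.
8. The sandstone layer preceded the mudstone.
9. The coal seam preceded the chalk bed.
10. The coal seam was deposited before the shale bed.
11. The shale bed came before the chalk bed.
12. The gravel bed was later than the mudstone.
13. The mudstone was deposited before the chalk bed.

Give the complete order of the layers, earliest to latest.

the coal seam, the shale bed, the sandstone layer, the mudstone, the gravel bed, the basalt flow, the chalk bed

The constraints fix every adjacent pair, so only one ordering works:
the coal seam → the shale bed → the sandstone layer → the mudstone → the gravel bed → the basalt flow → the chalk bed.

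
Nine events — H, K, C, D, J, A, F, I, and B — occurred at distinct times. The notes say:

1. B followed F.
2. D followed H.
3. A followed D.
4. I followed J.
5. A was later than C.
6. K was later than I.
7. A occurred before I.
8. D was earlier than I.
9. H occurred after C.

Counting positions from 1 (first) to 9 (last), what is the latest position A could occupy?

7

A must come before I and K — 2 events forced after it.
Everything else can be placed before A in some valid order, so A can sit as late as position 9 − 2 = 7.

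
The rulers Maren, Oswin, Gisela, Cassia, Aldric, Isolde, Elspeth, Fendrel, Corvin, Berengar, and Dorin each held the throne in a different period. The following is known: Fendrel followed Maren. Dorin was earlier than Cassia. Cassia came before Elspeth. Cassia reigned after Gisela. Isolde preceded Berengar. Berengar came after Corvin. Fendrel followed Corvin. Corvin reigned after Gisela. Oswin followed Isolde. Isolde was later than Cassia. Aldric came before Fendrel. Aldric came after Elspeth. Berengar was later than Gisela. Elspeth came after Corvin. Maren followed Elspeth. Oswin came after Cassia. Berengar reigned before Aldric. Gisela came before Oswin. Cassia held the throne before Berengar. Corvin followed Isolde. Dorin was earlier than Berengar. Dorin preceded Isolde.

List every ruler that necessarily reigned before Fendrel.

Aldric, Berengar, Cassia, Corvin, Dorin, Elspeth, Gisela, Isolde, Maren

Directly stated before Fendrel: Aldric, Corvin, and Maren.
Berengar reaches Fendrel via Berengar → Aldric → Fendrel.
Cassia reaches Fendrel via Cassia → Berengar → Aldric → Fendrel.
Dorin reaches Fendrel via Dorin → Berengar → Aldric → Fendrel.
Likewise Elspeth, Gisela, and Isolde each reach Fendrel by chaining the stated constraints.
No chain forces Oswin ahead of Fendrel.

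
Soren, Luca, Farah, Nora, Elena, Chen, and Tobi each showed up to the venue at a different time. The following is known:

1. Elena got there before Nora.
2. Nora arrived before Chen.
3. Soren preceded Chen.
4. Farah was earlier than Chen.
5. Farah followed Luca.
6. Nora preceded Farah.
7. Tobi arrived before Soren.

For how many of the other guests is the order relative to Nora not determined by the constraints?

Forced before Nora: Elena; forced after Nora: Chen and Farah.
That leaves Luca, Soren, and Tobi with no forced order relative to Nora — 3.

3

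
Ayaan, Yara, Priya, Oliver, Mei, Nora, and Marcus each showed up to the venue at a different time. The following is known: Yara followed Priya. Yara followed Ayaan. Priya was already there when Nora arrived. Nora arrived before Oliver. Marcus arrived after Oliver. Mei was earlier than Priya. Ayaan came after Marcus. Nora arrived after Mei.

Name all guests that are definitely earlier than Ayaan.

Marcus, Mei, Nora, Oliver, Priya

Directly stated before Ayaan: Marcus.
Mei reaches Ayaan via Mei → Nora → Oliver → Marcus → Ayaan.
Nora reaches Ayaan via Nora → Oliver → Marcus → Ayaan.
Oliver reaches Ayaan via Oliver → Marcus → Ayaan.
Likewise Priya reaches Ayaan by chaining the stated constraints.
No chain forces Yara ahead of Ayaan.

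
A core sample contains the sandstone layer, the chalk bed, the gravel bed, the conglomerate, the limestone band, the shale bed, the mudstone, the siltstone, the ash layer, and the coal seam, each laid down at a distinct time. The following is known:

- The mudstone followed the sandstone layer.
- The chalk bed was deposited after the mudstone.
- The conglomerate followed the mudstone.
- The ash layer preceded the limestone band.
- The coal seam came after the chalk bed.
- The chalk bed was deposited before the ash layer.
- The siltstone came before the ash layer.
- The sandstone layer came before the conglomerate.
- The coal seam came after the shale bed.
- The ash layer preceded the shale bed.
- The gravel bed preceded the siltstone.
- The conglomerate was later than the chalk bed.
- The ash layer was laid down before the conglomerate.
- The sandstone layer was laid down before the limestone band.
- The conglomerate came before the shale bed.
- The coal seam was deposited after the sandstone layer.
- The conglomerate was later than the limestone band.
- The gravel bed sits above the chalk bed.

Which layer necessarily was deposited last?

Every other layer has a chain of constraints placing it before the coal seam, so the coal seam is last.

the coal seam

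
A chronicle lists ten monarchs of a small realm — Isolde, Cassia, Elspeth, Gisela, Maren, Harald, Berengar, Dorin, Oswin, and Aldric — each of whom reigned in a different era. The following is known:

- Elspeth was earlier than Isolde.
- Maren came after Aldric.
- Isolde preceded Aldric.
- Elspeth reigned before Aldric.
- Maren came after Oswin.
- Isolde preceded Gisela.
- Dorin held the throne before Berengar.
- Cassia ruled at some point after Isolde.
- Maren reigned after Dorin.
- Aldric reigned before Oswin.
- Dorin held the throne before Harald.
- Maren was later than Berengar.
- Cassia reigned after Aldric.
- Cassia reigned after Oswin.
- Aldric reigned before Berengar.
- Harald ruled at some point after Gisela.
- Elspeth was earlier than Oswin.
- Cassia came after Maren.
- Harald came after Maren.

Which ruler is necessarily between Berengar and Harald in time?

Tracing the constraints gives Berengar → Maren → Harald, so Maren sits after Berengar and before Harald.
No other ruler is forced both after Berengar and before Harald.

Maren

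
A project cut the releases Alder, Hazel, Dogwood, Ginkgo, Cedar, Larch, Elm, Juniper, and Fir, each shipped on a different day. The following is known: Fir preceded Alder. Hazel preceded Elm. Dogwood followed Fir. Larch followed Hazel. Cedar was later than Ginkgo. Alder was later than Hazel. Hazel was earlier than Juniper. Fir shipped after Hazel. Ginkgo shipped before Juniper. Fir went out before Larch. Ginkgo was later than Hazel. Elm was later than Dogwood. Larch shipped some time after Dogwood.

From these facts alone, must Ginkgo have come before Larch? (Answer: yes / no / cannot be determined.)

No chain of stated constraints runs from Ginkgo to Larch, and none runs from Larch to Ginkgo either.
So the relative order of Ginkgo and Larch is not fixed by the given facts.

cannot be determined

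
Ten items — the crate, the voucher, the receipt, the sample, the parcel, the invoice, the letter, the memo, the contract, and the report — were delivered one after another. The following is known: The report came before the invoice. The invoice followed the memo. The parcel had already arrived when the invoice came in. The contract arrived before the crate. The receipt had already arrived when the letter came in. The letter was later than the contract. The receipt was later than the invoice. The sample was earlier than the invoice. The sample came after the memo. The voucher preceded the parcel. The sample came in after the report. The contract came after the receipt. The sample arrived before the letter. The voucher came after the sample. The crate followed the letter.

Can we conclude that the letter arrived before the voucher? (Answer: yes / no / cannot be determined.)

Tracing the constraints gives the voucher → the parcel → the invoice → the receipt → the letter, so the voucher must come before the letter.
That means the letter cannot be before the voucher.

no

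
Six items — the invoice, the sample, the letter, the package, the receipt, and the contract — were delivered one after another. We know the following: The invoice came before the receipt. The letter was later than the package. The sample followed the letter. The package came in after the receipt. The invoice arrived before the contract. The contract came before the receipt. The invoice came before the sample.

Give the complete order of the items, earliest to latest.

The constraints fix every adjacent pair, so only one ordering works:
the invoice → the contract → the receipt → the package → the letter → the sample.

the invoice, the contract, the receipt, the package, the letter, the sample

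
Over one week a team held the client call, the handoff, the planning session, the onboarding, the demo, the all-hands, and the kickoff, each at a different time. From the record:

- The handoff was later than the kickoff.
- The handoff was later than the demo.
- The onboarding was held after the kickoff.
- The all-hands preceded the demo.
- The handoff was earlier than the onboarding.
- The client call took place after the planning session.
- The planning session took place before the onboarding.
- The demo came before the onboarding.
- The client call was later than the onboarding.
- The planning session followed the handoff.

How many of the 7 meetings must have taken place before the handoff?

3

Directly stated before the handoff: the demo and the kickoff.
The all-hands reaches the handoff via the all-hands → the demo → the handoff.
No chain forces the onboarding (or any of the others) ahead of the handoff.
That's the all-hands, the demo, and the kickoff — 3 in all.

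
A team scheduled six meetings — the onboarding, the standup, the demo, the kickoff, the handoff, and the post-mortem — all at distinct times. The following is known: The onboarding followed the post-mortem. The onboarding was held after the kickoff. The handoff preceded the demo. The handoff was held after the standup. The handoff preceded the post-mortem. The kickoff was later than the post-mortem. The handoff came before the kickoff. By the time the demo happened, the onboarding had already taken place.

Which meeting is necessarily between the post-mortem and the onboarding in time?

Tracing the constraints gives the post-mortem → the kickoff → the onboarding, so the kickoff sits after the post-mortem and before the onboarding.
No other meeting is forced both after the post-mortem and before the onboarding.

the kickoff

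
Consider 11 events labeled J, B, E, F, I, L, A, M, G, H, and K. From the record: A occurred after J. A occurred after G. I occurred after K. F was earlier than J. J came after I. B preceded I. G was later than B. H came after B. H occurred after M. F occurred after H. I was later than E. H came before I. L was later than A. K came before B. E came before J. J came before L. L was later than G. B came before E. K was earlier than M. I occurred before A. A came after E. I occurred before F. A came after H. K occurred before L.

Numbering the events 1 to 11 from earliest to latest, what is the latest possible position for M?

5

M must come before A, F, H, I, J, and L — 6 events forced after it.
Everything else can be placed before M in some valid order, so M can sit as late as position 11 − 6 = 5.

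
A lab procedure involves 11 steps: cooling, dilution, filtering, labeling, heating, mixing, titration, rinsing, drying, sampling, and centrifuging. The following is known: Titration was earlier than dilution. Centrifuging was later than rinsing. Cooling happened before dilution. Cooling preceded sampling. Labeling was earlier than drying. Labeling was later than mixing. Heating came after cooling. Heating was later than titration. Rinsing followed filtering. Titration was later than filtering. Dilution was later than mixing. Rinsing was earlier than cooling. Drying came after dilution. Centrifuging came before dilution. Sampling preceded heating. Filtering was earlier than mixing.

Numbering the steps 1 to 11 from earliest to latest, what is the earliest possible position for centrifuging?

Filtering and rinsing must both come before centrifuging — 2 forced predecessors.
Nothing else is forced ahead of centrifuging, so its earliest slot is position 2 + 1 = 3.

3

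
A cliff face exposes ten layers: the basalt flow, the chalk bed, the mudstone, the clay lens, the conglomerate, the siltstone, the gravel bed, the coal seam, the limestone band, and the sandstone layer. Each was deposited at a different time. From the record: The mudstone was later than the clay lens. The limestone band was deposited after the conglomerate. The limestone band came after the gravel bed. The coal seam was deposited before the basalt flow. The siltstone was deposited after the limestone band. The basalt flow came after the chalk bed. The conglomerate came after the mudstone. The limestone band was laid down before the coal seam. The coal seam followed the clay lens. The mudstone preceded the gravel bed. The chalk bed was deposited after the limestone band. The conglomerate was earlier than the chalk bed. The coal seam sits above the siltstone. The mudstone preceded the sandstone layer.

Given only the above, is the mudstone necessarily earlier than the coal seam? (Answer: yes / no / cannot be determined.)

yes

Chain the constraints: the mudstone → the conglomerate → the limestone band → the coal seam. Each link is directly stated, so the mudstone comes before the coal seam.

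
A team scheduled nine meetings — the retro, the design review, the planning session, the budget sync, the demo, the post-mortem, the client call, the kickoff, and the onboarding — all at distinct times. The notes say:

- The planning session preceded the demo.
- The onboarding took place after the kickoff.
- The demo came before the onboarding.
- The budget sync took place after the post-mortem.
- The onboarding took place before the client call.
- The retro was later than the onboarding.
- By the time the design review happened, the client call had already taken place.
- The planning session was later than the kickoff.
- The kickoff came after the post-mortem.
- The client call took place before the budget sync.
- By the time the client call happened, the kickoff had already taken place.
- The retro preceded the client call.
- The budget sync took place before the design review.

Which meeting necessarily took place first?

the post-mortem

The post-mortem has a chain of constraints placing it before every other meeting, so the post-mortem must be first.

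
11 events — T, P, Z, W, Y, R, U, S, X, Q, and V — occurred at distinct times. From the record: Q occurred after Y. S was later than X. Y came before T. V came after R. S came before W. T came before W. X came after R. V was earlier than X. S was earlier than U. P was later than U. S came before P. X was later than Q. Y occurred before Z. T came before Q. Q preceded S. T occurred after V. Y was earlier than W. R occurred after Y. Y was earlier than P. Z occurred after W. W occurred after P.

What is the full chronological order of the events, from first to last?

Y, R, V, T, Q, X, S, U, P, W, Z

The constraints fix every adjacent pair, so only one ordering works:
Y → R → V → T → Q → X → S → U → P → W → Z.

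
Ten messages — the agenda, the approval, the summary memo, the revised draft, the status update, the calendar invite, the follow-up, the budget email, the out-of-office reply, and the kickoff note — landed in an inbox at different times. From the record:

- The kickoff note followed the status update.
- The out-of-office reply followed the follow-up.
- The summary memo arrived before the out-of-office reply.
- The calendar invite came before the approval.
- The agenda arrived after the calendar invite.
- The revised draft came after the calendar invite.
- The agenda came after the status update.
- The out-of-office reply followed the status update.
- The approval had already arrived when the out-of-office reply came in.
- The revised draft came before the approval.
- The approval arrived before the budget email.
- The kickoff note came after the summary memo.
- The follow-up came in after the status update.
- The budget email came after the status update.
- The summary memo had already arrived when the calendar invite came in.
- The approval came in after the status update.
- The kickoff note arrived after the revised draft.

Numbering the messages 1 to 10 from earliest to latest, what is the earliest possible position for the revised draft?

3

The calendar invite and the summary memo must both come before the revised draft — 2 forced predecessors.
Nothing else is forced ahead of the revised draft, so its earliest slot is position 2 + 1 = 3.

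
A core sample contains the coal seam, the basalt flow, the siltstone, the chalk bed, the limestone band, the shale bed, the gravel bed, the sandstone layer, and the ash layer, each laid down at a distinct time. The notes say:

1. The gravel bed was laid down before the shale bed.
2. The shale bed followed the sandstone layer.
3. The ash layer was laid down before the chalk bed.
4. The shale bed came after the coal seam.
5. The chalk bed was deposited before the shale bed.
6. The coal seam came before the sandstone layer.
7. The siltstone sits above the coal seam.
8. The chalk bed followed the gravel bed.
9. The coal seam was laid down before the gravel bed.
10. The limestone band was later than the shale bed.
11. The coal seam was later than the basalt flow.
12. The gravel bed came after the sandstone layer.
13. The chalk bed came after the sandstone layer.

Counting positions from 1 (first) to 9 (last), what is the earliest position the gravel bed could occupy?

4

The basalt flow, the coal seam, and the sandstone layer must all come before the gravel bed — 3 forced predecessors.
Nothing else is forced ahead of the gravel bed, so its earliest slot is position 3 + 1 = 4.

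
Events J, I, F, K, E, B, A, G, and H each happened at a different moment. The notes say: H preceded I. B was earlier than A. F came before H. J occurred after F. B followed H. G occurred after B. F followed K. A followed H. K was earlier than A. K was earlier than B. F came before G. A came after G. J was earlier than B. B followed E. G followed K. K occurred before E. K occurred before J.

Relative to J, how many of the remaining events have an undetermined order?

Forced before J: F and K; forced after J: A, B, and G.
That leaves E, H, and I with no forced order relative to J — 3.

3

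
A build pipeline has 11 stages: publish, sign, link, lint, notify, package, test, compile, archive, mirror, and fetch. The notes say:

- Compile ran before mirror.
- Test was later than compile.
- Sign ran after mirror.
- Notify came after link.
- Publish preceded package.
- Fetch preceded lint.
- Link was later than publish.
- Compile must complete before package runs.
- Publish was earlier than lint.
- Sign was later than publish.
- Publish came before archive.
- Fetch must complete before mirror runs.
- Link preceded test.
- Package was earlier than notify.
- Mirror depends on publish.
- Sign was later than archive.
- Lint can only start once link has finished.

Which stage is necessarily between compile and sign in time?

Tracing the constraints gives compile → mirror → sign, so mirror sits after compile and before sign.
No other stage is forced both after compile and before sign.

mirror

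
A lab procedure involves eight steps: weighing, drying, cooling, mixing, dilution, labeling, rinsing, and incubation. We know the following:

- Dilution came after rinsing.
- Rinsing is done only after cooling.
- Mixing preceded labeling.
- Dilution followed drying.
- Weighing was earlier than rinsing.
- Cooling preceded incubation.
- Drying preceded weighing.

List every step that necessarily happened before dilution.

Directly stated before dilution: drying and rinsing.
Cooling reaches dilution via cooling → rinsing → dilution.
Weighing reaches dilution via weighing → rinsing → dilution.

cooling, drying, rinsing, weighing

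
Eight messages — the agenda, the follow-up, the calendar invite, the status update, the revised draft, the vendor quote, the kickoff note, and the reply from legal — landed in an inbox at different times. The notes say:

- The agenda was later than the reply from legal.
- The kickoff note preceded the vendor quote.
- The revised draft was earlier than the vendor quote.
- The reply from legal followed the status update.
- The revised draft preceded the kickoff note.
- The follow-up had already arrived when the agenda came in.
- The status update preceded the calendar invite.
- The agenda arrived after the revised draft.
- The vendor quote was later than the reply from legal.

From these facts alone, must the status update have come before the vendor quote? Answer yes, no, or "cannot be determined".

Chain the constraints: the status update → the reply from legal → the vendor quote. Each link is directly stated, so the status update comes before the vendor quote.

yes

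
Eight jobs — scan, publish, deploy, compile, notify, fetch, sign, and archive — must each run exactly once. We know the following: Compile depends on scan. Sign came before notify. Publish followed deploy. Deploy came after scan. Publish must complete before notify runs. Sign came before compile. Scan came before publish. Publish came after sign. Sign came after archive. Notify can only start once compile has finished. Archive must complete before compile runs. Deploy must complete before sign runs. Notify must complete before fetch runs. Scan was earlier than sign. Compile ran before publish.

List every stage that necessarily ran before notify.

archive, compile, deploy, publish, scan, sign

Directly stated before notify: compile, publish, and sign.
Archive reaches notify via archive → compile → notify.
Deploy reaches notify via deploy → publish → notify.
Scan reaches notify via scan → compile → notify.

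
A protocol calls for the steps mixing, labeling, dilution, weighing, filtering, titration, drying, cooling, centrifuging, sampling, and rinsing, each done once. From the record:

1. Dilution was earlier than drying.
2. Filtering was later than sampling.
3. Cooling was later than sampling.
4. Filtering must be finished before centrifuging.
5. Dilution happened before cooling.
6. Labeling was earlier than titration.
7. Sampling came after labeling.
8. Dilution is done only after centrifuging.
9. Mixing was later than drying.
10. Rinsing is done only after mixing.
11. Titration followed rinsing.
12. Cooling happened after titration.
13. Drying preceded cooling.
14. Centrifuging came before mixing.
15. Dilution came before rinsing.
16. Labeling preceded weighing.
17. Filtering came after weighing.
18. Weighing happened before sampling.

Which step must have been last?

Every other step has a chain of constraints placing it before cooling, so cooling is last.

cooling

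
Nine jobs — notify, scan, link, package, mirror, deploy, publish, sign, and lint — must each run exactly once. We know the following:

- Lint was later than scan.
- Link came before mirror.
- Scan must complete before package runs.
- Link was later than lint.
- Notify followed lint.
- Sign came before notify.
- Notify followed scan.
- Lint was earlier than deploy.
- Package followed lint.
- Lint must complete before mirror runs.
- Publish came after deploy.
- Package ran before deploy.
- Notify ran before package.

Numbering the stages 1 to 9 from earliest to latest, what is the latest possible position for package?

7

Package must come before deploy and publish — 2 stages forced after it.
Everything else can be placed before package in some valid order, so package can sit as late as position 9 − 2 = 7.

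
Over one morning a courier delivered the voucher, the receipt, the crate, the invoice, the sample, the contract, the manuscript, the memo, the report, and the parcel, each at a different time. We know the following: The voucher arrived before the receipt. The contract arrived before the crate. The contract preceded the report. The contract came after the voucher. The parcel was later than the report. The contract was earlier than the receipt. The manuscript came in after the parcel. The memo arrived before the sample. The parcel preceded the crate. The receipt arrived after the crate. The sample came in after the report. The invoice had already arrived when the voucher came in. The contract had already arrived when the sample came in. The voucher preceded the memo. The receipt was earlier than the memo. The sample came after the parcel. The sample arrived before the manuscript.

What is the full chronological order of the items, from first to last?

the invoice, the voucher, the contract, the report, the parcel, the crate, the receipt, the memo, the sample, the manuscript

The constraints fix every adjacent pair, so only one ordering works:
the invoice → the voucher → the contract → the report → the parcel → the crate → the receipt → the memo → the sample → the manuscript.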